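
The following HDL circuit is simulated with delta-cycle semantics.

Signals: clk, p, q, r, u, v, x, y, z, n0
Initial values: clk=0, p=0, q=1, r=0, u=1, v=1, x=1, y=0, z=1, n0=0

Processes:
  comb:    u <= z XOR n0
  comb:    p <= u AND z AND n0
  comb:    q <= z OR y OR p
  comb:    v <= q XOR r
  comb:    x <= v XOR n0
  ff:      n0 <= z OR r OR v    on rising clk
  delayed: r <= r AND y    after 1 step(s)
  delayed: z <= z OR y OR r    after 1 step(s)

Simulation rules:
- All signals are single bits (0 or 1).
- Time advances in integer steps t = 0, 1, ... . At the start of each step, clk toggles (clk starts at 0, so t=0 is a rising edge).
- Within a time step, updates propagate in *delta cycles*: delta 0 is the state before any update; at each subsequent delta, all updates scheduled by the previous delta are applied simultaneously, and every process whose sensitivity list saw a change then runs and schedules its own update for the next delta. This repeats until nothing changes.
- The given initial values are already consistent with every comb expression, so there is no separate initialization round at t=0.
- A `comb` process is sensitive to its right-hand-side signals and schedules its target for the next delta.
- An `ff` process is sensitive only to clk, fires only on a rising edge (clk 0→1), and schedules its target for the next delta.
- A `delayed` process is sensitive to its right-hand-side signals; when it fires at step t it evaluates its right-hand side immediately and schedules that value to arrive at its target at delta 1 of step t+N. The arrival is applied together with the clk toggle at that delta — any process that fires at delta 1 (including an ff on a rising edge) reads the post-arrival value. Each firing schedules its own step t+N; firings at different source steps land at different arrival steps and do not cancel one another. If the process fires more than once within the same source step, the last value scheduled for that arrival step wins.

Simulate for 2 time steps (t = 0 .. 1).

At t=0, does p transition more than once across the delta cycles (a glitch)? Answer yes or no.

t=0 Δ0: clk=0 x=1 v=1 q=1 y=0 z=1 u=1 r=0 p=0 n0=0
  Δ1: clk:0→1
  Δ2: n0:0→1
  Δ3: x:1→0, u:1→0, p:0→1
  Δ4: p:1→0
  (4Δ to stable)
t=1 Δ0: clk=1 x=0 v=1 q=1 y=0 z=1 u=0 r=0 p=0 n0=1
  Δ1: clk:1→0
  (1Δ to stable)

yes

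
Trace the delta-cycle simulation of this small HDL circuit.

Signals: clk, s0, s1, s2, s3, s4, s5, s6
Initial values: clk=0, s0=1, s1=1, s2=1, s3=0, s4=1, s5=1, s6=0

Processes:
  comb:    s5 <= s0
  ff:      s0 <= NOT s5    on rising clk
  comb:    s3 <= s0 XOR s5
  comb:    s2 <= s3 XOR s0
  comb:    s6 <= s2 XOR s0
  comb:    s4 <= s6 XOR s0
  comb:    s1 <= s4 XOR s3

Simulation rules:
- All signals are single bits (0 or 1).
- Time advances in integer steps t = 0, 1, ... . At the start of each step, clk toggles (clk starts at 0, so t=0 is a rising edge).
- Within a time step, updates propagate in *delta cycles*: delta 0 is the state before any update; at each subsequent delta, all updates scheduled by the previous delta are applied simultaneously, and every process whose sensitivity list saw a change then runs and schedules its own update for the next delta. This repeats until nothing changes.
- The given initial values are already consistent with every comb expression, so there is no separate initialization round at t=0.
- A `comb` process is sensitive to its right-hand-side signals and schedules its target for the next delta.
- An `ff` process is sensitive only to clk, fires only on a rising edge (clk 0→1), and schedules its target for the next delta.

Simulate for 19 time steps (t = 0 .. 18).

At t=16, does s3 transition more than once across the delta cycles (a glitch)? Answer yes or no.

t0.Δ0 s6=0 clk=0 s1=1 s0=1 s5=1 s3=0 s2=1 s4=1
t0.Δ1 s6=0 clk=1 s1=1 s0=1 s5=1 s3=0 s2=1 s4=1
t0.Δ2 s6=0 clk=1 s1=1 s0=0 s5=1 s3=0 s2=1 s4=1
t0.Δ3 s6=1 clk=1 s1=1 s0=0 s5=0 s3=1 s2=0 s4=0
t0.Δ4 s6=0 clk=1 s1=1 s0=0 s5=0 s3=0 s2=1 s4=1
t0.Δ5 s6=1 clk=1 s1=1 s0=0 s5=0 s3=0 s2=0 s4=0
t0.Δ6 s6=0 clk=1 s1=0 s0=0 s5=0 s3=0 s2=0 s4=1
t0.Δ7 s6=0 clk=1 s1=1 s0=0 s5=0 s3=0 s2=0 s4=0
t0.Δ8 s6=0 clk=1 s1=0 s0=0 s5=0 s3=0 s2=0 s4=0
t1.Δ0 s6=0 clk=1 s1=0 s0=0 s5=0 s3=0 s2=0 s4=0
t1.Δ1 s6=0 clk=0 s1=0 s0=0 s5=0 s3=0 s2=0 s4=0
t2.Δ0 s6=0 clk=0 s1=0 s0=0 s5=0 s3=0 s2=0 s4=0
t2.Δ1 s6=0 clk=1 s1=0 s0=0 s5=0 s3=0 s2=0 s4=0
t2.Δ2 s6=0 clk=1 s1=0 s0=1 s5=0 s3=0 s2=0 s4=0
t2.Δ3 s6=1 clk=1 s1=0 s0=1 s5=1 s3=1 s2=1 s4=1
t2.Δ4 s6=0 clk=1 s1=0 s0=1 s5=1 s3=0 s2=0 s4=0
t2.Δ5 s6=1 clk=1 s1=0 s0=1 s5=1 s3=0 s2=1 s4=1
t2.Δ6 s6=0 clk=1 s1=1 s0=1 s5=1 s3=0 s2=1 s4=0
t2.Δ7 s6=0 clk=1 s1=0 s0=1 s5=1 s3=0 s2=1 s4=1
t2.Δ8 s6=0 clk=1 s1=1 s0=1 s5=1 s3=0 s2=1 s4=1
t3.Δ0 s6=0 clk=1 s1=1 s0=1 s5=1 s3=0 s2=1 s4=1
t3.Δ1 s6=0 clk=0 s1=1 s0=1 s5=1 s3=0 s2=1 s4=1
t4.Δ0 s6=0 clk=0 s1=1 s0=1 s5=1 s3=0 s2=1 s4=1
t4.Δ1 s6=0 clk=1 s1=1 s0=1 s5=1 s3=0 s2=1 s4=1
t4.Δ2 s6=0 clk=1 s1=1 s0=0 s5=1 s3=0 s2=1 s4=1
t4.Δ3 s6=1 clk=1 s1=1 s0=0 s5=0 s3=1 s2=0 s4=0
t4.Δ4 s6=0 clk=1 s1=1 s0=0 s5=0 s3=0 s2=1 s4=1
t4.Δ5 s6=1 clk=1 s1=1 s0=0 s5=0 s3=0 s2=0 s4=0
t4.Δ6 s6=0 clk=1 s1=0 s0=0 s5=0 s3=0 s2=0 s4=1
t4.Δ7 s6=0 clk=1 s1=1 s0=0 s5=0 s3=0 s2=0 s4=0
t4.Δ8 s6=0 clk=1 s1=0 s0=0 s5=0 s3=0 s2=0 s4=0
t5.Δ0 s6=0 clk=1 s1=0 s0=0 s5=0 s3=0 s2=0 s4=0
t5.Δ1 s6=0 clk=0 s1=0 s0=0 s5=0 s3=0 s2=0 s4=0
t6.Δ0 s6=0 clk=0 s1=0 s0=0 s5=0 s3=0 s2=0 s4=0
t6.Δ1 s6=0 clk=1 s1=0 s0=0 s5=0 s3=0 s2=0 s4=0
t6.Δ2 s6=0 clk=1 s1=0 s0=1 s5=0 s3=0 s2=0 s4=0
t6.Δ3 s6=1 clk=1 s1=0 s0=1 s5=1 s3=1 s2=1 s4=1
t6.Δ4 s6=0 clk=1 s1=0 s0=1 s5=1 s3=0 s2=0 s4=0
t6.Δ5 s6=1 clk=1 s1=0 s0=1 s5=1 s3=0 s2=1 s4=1
t6.Δ6 s6=0 clk=1 s1=1 s0=1 s5=1 s3=0 s2=1 s4=0
t6.Δ7 s6=0 clk=1 s1=0 s0=1 s5=1 s3=0 s2=1 s4=1
t6.Δ8 s6=0 clk=1 s1=1 s0=1 s5=1 s3=0 s2=1 s4=1
t7.Δ0 s6=0 clk=1 s1=1 s0=1 s5=1 s3=0 s2=1 s4=1
t7.Δ1 s6=0 clk=0 s1=1 s0=1 s5=1 s3=0 s2=1 s4=1
t8.Δ0 s6=0 clk=0 s1=1 s0=1 s5=1 s3=0 s2=1 s4=1
t8.Δ1 s6=0 clk=1 s1=1 s0=1 s5=1 s3=0 s2=1 s4=1
t8.Δ2 s6=0 clk=1 s1=1 s0=0 s5=1 s3=0 s2=1 s4=1
t8.Δ3 s6=1 clk=1 s1=1 s0=0 s5=0 s3=1 s2=0 s4=0
t8.Δ4 s6=0 clk=1 s1=1 s0=0 s5=0 s3=0 s2=1 s4=1
t8.Δ5 s6=1 clk=1 s1=1 s0=0 s5=0 s3=0 s2=0 s4=0
t8.Δ6 s6=0 clk=1 s1=0 s0=0 s5=0 s3=0 s2=0 s4=1
t8.Δ7 s6=0 clk=1 s1=1 s0=0 s5=0 s3=0 s2=0 s4=0
t8.Δ8 s6=0 clk=1 s1=0 s0=0 s5=0 s3=0 s2=0 s4=0
t9.Δ0 s6=0 clk=1 s1=0 s0=0 s5=0 s3=0 s2=0 s4=0
t9.Δ1 s6=0 clk=0 s1=0 s0=0 s5=0 s3=0 s2=0 s4=0
t10.Δ0 s6=0 clk=0 s1=0 s0=0 s5=0 s3=0 s2=0 s4=0
t10.Δ1 s6=0 clk=1 s1=0 s0=0 s5=0 s3=0 s2=0 s4=0
t10.Δ2 s6=0 clk=1 s1=0 s0=1 s5=0 s3=0 s2=0 s4=0
t10.Δ3 s6=1 clk=1 s1=0 s0=1 s5=1 s3=1 s2=1 s4=1
t10.Δ4 s6=0 clk=1 s1=0 s0=1 s5=1 s3=0 s2=0 s4=0
t10.Δ5 s6=1 clk=1 s1=0 s0=1 s5=1 s3=0 s2=1 s4=1
t10.Δ6 s6=0 clk=1 s1=1 s0=1 s5=1 s3=0 s2=1 s4=0
t10.Δ7 s6=0 clk=1 s1=0 s0=1 s5=1 s3=0 s2=1 s4=1
t10.Δ8 s6=0 clk=1 s1=1 s0=1 s5=1 s3=0 s2=1 s4=1
t11.Δ0 s6=0 clk=1 s1=1 s0=1 s5=1 s3=0 s2=1 s4=1
t11.Δ1 s6=0 clk=0 s1=1 s0=1 s5=1 s3=0 s2=1 s4=1
t12.Δ0 s6=0 clk=0 s1=1 s0=1 s5=1 s3=0 s2=1 s4=1
t12.Δ1 s6=0 clk=1 s1=1 s0=1 s5=1 s3=0 s2=1 s4=1
t12.Δ2 s6=0 clk=1 s1=1 s0=0 s5=1 s3=0 s2=1 s4=1
t12.Δ3 s6=1 clk=1 s1=1 s0=0 s5=0 s3=1 s2=0 s4=0
t12.Δ4 s6=0 clk=1 s1=1 s0=0 s5=0 s3=0 s2=1 s4=1
t12.Δ5 s6=1 clk=1 s1=1 s0=0 s5=0 s3=0 s2=0 s4=0
t12.Δ6 s6=0 clk=1 s1=0 s0=0 s5=0 s3=0 s2=0 s4=1
t12.Δ7 s6=0 clk=1 s1=1 s0=0 s5=0 s3=0 s2=0 s4=0
t12.Δ8 s6=0 clk=1 s1=0 s0=0 s5=0 s3=0 s2=0 s4=0
t13.Δ0 s6=0 clk=1 s1=0 s0=0 s5=0 s3=0 s2=0 s4=0
t13.Δ1 s6=0 clk=0 s1=0 s0=0 s5=0 s3=0 s2=0 s4=0
t14.Δ0 s6=0 clk=0 s1=0 s0=0 s5=0 s3=0 s2=0 s4=0
t14.Δ1 s6=0 clk=1 s1=0 s0=0 s5=0 s3=0 s2=0 s4=0
t14.Δ2 s6=0 clk=1 s1=0 s0=1 s5=0 s3=0 s2=0 s4=0
t14.Δ3 s6=1 clk=1 s1=0 s0=1 s5=1 s3=1 s2=1 s4=1
t14.Δ4 s6=0 clk=1 s1=0 s0=1 s5=1 s3=0 s2=0 s4=0
t14.Δ5 s6=1 clk=1 s1=0 s0=1 s5=1 s3=0 s2=1 s4=1
t14.Δ6 s6=0 clk=1 s1=1 s0=1 s5=1 s3=0 s2=1 s4=0
t14.Δ7 s6=0 clk=1 s1=0 s0=1 s5=1 s3=0 s2=1 s4=1
t14.Δ8 s6=0 clk=1 s1=1 s0=1 s5=1 s3=0 s2=1 s4=1
t15.Δ0 s6=0 clk=1 s1=1 s0=1 s5=1 s3=0 s2=1 s4=1
t15.Δ1 s6=0 clk=0 s1=1 s0=1 s5=1 s3=0 s2=1 s4=1
t16.Δ0 s6=0 clk=0 s1=1 s0=1 s5=1 s3=0 s2=1 s4=1
t16.Δ1 s6=0 clk=1 s1=1 s0=1 s5=1 s3=0 s2=1 s4=1
t16.Δ2 s6=0 clk=1 s1=1 s0=0 s5=1 s3=0 s2=1 s4=1
t16.Δ3 s6=1 clk=1 s1=1 s0=0 s5=0 s3=1 s2=0 s4=0
t16.Δ4 s6=0 clk=1 s1=1 s0=0 s5=0 s3=0 s2=1 s4=1
t16.Δ5 s6=1 clk=1 s1=1 s0=0 s5=0 s3=0 s2=0 s4=0
t16.Δ6 s6=0 clk=1 s1=0 s0=0 s5=0 s3=0 s2=0 s4=1
t16.Δ7 s6=0 clk=1 s1=1 s0=0 s5=0 s3=0 s2=0 s4=0
t16.Δ8 s6=0 clk=1 s1=0 s0=0 s5=0 s3=0 s2=0 s4=0
t17.Δ0 s6=0 clk=1 s1=0 s0=0 s5=0 s3=0 s2=0 s4=0
t17.Δ1 s6=0 clk=0 s1=0 s0=0 s5=0 s3=0 s2=0 s4=0
t18.Δ0 s6=0 clk=0 s1=0 s0=0 s5=0 s3=0 s2=0 s4=0
t18.Δ1 s6=0 clk=1 s1=0 s0=0 s5=0 s3=0 s2=0 s4=0
t18.Δ2 s6=0 clk=1 s1=0 s0=1 s5=0 s3=0 s2=0 s4=0
t18.Δ3 s6=1 clk=1 s1=0 s0=1 s5=1 s3=1 s2=1 s4=1
t18.Δ4 s6=0 clk=1 s1=0 s0=1 s5=1 s3=0 s2=0 s4=0
t18.Δ5 s6=1 clk=1 s1=0 s0=1 s5=1 s3=0 s2=1 s4=1
t18.Δ6 s6=0 clk=1 s1=1 s0=1 s5=1 s3=0 s2=1 s4=0
t18.Δ7 s6=0 clk=1 s1=0 s0=1 s5=1 s3=0 s2=1 s4=1
t18.Δ8 s6=0 clk=1 s1=1 s0=1 s5=1 s3=0 s2=1 s4=1

yes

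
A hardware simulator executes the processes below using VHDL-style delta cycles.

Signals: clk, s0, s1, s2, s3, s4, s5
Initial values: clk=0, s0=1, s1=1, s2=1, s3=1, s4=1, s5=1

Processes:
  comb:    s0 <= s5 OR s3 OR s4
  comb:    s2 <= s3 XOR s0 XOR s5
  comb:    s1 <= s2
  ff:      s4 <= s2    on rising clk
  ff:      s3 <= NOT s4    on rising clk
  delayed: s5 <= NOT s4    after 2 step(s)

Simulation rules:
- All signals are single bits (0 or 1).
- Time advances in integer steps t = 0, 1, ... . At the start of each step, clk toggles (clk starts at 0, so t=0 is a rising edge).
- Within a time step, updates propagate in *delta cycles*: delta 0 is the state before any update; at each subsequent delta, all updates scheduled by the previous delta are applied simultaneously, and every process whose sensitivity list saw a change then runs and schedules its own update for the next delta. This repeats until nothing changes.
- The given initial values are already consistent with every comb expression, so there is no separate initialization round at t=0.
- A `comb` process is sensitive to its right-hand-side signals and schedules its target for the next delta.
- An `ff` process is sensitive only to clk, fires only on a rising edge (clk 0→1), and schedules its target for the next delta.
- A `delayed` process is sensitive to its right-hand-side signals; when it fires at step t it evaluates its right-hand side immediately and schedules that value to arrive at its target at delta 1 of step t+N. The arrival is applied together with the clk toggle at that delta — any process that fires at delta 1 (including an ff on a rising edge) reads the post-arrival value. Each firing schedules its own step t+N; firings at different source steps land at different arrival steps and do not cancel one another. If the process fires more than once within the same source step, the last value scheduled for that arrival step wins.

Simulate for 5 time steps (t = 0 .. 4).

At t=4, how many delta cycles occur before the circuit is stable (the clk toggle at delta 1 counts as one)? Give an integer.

4

t=0 Δ0: s4=1 s2=1 s1=1 s3=1 s0=1 clk=0 s5=1
  Δ1: clk:0→1
  Δ2: s3:1→0
  Δ3: s2:1→0
  Δ4: s1:1→0
  (4Δ to stable)
t=1 Δ0: s4=1 s2=0 s1=0 s3=0 s0=1 clk=1 s5=1
  Δ1: clk:1→0
  (1Δ to stable)
t=2 Δ0: s4=1 s2=0 s1=0 s3=0 s0=1 clk=0 s5=1
  Δ1: clk:0→1
  Δ2: s4:1→0
  (2Δ to stable)
t=3 Δ0: s4=0 s2=0 s1=0 s3=0 s0=1 clk=1 s5=1
  Δ1: clk:1→0
  (1Δ to stable)
t=4 Δ0: s4=0 s2=0 s1=0 s3=0 s0=1 clk=0 s5=1
  Δ1: clk:0→1
  Δ2: s3:0→1
  Δ3: s2:0→1
  Δ4: s1:0→1
  (4Δ to stable)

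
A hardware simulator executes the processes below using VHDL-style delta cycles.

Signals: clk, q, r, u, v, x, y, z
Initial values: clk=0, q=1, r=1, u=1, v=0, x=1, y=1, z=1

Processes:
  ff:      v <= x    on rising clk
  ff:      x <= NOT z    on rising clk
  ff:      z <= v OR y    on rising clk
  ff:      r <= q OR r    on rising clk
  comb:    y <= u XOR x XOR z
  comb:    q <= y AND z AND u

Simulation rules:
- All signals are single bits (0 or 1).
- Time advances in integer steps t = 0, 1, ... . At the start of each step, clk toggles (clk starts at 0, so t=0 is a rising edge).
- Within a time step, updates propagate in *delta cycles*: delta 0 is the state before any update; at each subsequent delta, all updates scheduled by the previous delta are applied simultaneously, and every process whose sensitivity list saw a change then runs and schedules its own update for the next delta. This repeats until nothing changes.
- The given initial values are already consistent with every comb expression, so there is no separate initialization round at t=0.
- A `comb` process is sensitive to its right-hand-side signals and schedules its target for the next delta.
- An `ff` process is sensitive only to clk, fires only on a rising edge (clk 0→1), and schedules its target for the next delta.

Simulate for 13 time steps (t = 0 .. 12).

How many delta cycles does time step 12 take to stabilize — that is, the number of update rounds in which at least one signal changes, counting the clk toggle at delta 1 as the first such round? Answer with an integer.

3

t=0 Δ0: v=0 z=1 u=1 y=1 q=1 x=1 r=1 clk=0
  Δ1: clk:0→1
  Δ2: v:0→1, x:1→0
  Δ3: y:1→0
  Δ4: q:1→0
  (4Δ to stable)
t=1 Δ0: v=1 z=1 u=1 y=0 q=0 x=0 r=1 clk=1
  Δ1: clk:1→0
  (1Δ to stable)
t=2 Δ0: v=1 z=1 u=1 y=0 q=0 x=0 r=1 clk=0
  Δ1: clk:0→1
  Δ2: v:1→0
  (2Δ to stable)
t=3 Δ0: v=0 z=1 u=1 y=0 q=0 x=0 r=1 clk=1
  Δ1: clk:1→0
  (1Δ to stable)
t=4 Δ0: v=0 z=1 u=1 y=0 q=0 x=0 r=1 clk=0
  Δ1: clk:0→1
  Δ2: z:1→0
  Δ3: y:0→1
  (3Δ to stable)
t=5 Δ0: v=0 z=0 u=1 y=1 q=0 x=0 r=1 clk=1
  Δ1: clk:1→0
  (1Δ to stable)
t=6 Δ0: v=0 z=0 u=1 y=1 q=0 x=0 r=1 clk=0
  Δ1: clk:0→1
  Δ2: z:0→1, x:0→1
  Δ3: q:0→1
  (3Δ to stable)
t=7 Δ0: v=0 z=1 u=1 y=1 q=1 x=1 r=1 clk=1
  Δ1: clk:1→0
  (1Δ to stable)
t=8 Δ0: v=0 z=1 u=1 y=1 q=1 x=1 r=1 clk=0
  Δ1: clk:0→1
  Δ2: v:0→1, x:1→0
  Δ3: y:1→0
  Δ4: q:1→0
  (4Δ to stable)
t=9 Δ0: v=1 z=1 u=1 y=0 q=0 x=0 r=1 clk=1
  Δ1: clk:1→0
  (1Δ to stable)
t=10 Δ0: v=1 z=1 u=1 y=0 q=0 x=0 r=1 clk=0
  Δ1: clk:0→1
  Δ2: v:1→0
  (2Δ to stable)
t=11 Δ0: v=0 z=1 u=1 y=0 q=0 x=0 r=1 clk=1
  Δ1: clk:1→0
  (1Δ to stable)
t=12 Δ0: v=0 z=1 u=1 y=0 q=0 x=0 r=1 clk=0
  Δ1: clk:0→1
  Δ2: z:1→0
  Δ3: y:0→1
  (3Δ to stable)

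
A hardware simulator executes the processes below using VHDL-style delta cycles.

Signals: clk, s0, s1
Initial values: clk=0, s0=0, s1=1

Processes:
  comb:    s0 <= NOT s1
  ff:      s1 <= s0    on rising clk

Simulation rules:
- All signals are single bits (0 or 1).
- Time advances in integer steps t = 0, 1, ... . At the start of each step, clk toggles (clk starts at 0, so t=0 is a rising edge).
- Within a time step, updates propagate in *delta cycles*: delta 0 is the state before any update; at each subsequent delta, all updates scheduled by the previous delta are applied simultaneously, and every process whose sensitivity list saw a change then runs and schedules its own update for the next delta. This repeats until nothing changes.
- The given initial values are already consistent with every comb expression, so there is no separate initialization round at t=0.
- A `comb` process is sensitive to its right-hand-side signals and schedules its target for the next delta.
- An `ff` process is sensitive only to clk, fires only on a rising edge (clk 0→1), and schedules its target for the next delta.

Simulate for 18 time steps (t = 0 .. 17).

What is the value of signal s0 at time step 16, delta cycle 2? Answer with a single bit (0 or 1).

t=0 Δ0: s1=1 clk=0 s0=0
  Δ1: clk:0→1
  Δ2: s1:1→0
  Δ3: s0:0→1
  (3Δ to stable)
t=1 Δ0: s1=0 clk=1 s0=1
  Δ1: clk:1→0
  (1Δ to stable)
t=2 Δ0: s1=0 clk=0 s0=1
  Δ1: clk:0→1
  Δ2: s1:0→1
  Δ3: s0:1→0
  (3Δ to stable)
t=3 Δ0: s1=1 clk=1 s0=0
  Δ1: clk:1→0
  (1Δ to stable)
t=4 Δ0: s1=1 clk=0 s0=0
  Δ1: clk:0→1
  Δ2: s1:1→0
  Δ3: s0:0→1
  (3Δ to stable)
t=5 Δ0: s1=0 clk=1 s0=1
  Δ1: clk:1→0
  (1Δ to stable)
t=6 Δ0: s1=0 clk=0 s0=1
  Δ1: clk:0→1
  Δ2: s1:0→1
  Δ3: s0:1→0
  (3Δ to stable)
t=7 Δ0: s1=1 clk=1 s0=0
  Δ1: clk:1→0
  (1Δ to stable)
t=8 Δ0: s1=1 clk=0 s0=0
  Δ1: clk:0→1
  Δ2: s1:1→0
  Δ3: s0:0→1
  (3Δ to stable)
t=9 Δ0: s1=0 clk=1 s0=1
  Δ1: clk:1→0
  (1Δ to stable)
t=10 Δ0: s1=0 clk=0 s0=1
  Δ1: clk:0→1
  Δ2: s1:0→1
  Δ3: s0:1→0
  (3Δ to stable)
t=11 Δ0: s1=1 clk=1 s0=0
  Δ1: clk:1→0
  (1Δ to stable)
t=12 Δ0: s1=1 clk=0 s0=0
  Δ1: clk:0→1
  Δ2: s1:1→0
  Δ3: s0:0→1
  (3Δ to stable)
t=13 Δ0: s1=0 clk=1 s0=1
  Δ1: clk:1→0
  (1Δ to stable)
t=14 Δ0: s1=0 clk=0 s0=1
  Δ1: clk:0→1
  Δ2: s1:0→1
  Δ3: s0:1→0
  (3Δ to stable)
t=15 Δ0: s1=1 clk=1 s0=0
  Δ1: clk:1→0
  (1Δ to stable)
t=16 Δ0: s1=1 clk=0 s0=0
  Δ1: clk:0→1
  Δ2: s1:1→0
  Δ3: s0:0→1
  (3Δ to stable)
t=17 Δ0: s1=0 clk=1 s0=1
  Δ1: clk:1→0
  (1Δ to stable)

0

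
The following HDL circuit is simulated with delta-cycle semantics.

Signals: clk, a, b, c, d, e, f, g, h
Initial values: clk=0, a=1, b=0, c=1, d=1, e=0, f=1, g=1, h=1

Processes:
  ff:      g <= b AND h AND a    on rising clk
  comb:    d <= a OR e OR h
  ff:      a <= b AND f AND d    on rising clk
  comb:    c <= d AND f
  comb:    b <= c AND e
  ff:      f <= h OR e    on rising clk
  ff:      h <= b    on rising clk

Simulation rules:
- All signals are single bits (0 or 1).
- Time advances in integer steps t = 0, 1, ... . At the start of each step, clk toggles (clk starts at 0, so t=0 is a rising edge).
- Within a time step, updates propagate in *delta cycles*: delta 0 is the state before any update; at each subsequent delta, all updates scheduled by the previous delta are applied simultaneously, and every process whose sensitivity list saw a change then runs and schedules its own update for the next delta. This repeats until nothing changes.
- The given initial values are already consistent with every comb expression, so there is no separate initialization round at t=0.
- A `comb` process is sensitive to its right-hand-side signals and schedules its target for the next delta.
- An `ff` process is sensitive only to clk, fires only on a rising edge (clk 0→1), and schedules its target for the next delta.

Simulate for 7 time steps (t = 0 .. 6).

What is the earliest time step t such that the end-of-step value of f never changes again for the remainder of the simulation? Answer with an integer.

2

[bits: c,a,d,b,e,h,clk,g,f]
t=0: Δ0=111001011 Δ1=111001111 Δ2=101000101 Δ3=100000101 Δ4=000000101 | 4Δ
t=1: Δ0=000000101 Δ1=000000001 | 1Δ
t=2: Δ0=000000001 Δ1=000000101 Δ2=000000100 | 2Δ
t=3: Δ0=000000100 Δ1=000000000 | 1Δ
t=4: Δ0=000000000 Δ1=000000100 | 1Δ
t=5: Δ0=000000100 Δ1=000000000 | 1Δ
t=6: Δ0=000000000 Δ1=000000100 | 1Δ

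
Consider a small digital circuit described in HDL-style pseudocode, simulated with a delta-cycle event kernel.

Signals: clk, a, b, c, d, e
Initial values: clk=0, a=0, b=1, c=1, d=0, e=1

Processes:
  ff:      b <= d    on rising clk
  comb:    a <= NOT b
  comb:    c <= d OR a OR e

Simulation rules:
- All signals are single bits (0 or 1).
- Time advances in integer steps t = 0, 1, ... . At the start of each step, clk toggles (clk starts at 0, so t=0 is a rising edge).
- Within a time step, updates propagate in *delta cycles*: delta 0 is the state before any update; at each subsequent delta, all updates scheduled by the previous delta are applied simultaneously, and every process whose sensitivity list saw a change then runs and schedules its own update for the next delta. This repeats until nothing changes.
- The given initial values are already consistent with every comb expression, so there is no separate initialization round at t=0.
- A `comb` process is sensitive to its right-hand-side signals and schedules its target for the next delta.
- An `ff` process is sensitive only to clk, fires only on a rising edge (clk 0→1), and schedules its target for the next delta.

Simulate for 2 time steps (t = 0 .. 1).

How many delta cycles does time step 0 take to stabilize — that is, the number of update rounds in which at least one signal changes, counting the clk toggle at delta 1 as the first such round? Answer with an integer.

3

t=0 Δ0: e=1 b=1 c=1 clk=0 d=0 a=0
  Δ1: clk:0→1
  Δ2: b:1→0
  Δ3: a:0→1
  (3Δ to stable)
t=1 Δ0: e=1 b=0 c=1 clk=1 d=0 a=1
  Δ1: clk:1→0
  (1Δ to stable)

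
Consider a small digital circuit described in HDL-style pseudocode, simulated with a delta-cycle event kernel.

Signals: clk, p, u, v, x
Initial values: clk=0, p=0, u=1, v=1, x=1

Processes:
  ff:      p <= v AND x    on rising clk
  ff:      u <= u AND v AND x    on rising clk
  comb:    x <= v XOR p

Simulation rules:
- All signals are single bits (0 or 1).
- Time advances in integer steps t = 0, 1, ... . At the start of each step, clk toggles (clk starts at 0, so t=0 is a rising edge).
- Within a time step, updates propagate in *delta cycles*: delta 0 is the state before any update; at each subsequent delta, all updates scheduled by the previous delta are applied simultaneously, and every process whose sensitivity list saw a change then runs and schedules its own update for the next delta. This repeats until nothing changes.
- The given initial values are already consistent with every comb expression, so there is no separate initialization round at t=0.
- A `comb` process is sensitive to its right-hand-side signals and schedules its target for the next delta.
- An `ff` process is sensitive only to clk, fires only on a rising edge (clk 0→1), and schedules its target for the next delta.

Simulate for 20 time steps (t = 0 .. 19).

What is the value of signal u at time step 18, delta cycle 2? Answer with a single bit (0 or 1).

[bits: v,p,x,u,clk]
t=0: Δ0=10110 Δ1=10111 Δ2=11111 Δ3=11011 | 3Δ
t=1: Δ0=11011 Δ1=11010 | 1Δ
t=2: Δ0=11010 Δ1=11011 Δ2=10001 Δ3=10101 | 3Δ
t=3: Δ0=10101 Δ1=10100 | 1Δ
t=4: Δ0=10100 Δ1=10101 Δ2=11101 Δ3=11001 | 3Δ
t=5: Δ0=11001 Δ1=11000 | 1Δ
t=6: Δ0=11000 Δ1=11001 Δ2=10001 Δ3=10101 | 3Δ
t=7: Δ0=10101 Δ1=10100 | 1Δ
t=8: Δ0=10100 Δ1=10101 Δ2=11101 Δ3=11001 | 3Δ
t=9: Δ0=11001 Δ1=11000 | 1Δ
t=10: Δ0=11000 Δ1=11001 Δ2=10001 Δ3=10101 | 3Δ
t=11: Δ0=10101 Δ1=10100 | 1Δ
t=12: Δ0=10100 Δ1=10101 Δ2=11101 Δ3=11001 | 3Δ
t=13: Δ0=11001 Δ1=11000 | 1Δ
t=14: Δ0=11000 Δ1=11001 Δ2=10001 Δ3=10101 | 3Δ
t=15: Δ0=10101 Δ1=10100 | 1Δ
t=16: Δ0=10100 Δ1=10101 Δ2=11101 Δ3=11001 | 3Δ
t=17: Δ0=11001 Δ1=11000 | 1Δ
t=18: Δ0=11000 Δ1=11001 Δ2=10001 Δ3=10101 | 3Δ
t=19: Δ0=10101 Δ1=10100 | 1Δ

0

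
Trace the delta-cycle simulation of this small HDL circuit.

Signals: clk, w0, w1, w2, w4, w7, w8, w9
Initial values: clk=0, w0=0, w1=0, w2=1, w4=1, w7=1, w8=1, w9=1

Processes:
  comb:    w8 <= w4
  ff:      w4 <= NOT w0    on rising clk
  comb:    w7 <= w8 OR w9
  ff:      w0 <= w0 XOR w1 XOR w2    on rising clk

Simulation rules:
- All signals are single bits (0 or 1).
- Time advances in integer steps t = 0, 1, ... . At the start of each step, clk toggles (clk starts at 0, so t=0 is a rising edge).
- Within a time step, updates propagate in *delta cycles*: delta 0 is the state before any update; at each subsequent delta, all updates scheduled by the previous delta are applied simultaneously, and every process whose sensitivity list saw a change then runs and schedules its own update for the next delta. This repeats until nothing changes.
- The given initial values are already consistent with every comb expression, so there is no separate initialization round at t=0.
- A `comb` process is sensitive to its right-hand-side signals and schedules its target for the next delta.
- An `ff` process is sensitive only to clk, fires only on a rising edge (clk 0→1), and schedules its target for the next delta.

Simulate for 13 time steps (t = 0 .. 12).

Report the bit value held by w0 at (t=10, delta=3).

0

t=0 Δ0: w8=1 w9=1 w4=1 w1=0 w7=1 w0=0 clk=0 w2=1
  Δ1: clk:0→1
  Δ2: w0:0→1
  (2Δ to stable)
t=1 Δ0: w8=1 w9=1 w4=1 w1=0 w7=1 w0=1 clk=1 w2=1
  Δ1: clk:1→0
  (1Δ to stable)
t=2 Δ0: w8=1 w9=1 w4=1 w1=0 w7=1 w0=1 clk=0 w2=1
  Δ1: clk:0→1
  Δ2: w4:1→0, w0:1→0
  Δ3: w8:1→0
  (3Δ to stable)
t=3 Δ0: w8=0 w9=1 w4=0 w1=0 w7=1 w0=0 clk=1 w2=1
  Δ1: clk:1→0
  (1Δ to stable)
t=4 Δ0: w8=0 w9=1 w4=0 w1=0 w7=1 w0=0 clk=0 w2=1
  Δ1: clk:0→1
  Δ2: w4:0→1, w0:0→1
  Δ3: w8:0→1
  (3Δ to stable)
t=5 Δ0: w8=1 w9=1 w4=1 w1=0 w7=1 w0=1 clk=1 w2=1
  Δ1: clk:1→0
  (1Δ to stable)
t=6 Δ0: w8=1 w9=1 w4=1 w1=0 w7=1 w0=1 clk=0 w2=1
  Δ1: clk:0→1
  Δ2: w4:1→0, w0:1→0
  Δ3: w8:1→0
  (3Δ to stable)
t=7 Δ0: w8=0 w9=1 w4=0 w1=0 w7=1 w0=0 clk=1 w2=1
  Δ1: clk:1→0
  (1Δ to stable)
t=8 Δ0: w8=0 w9=1 w4=0 w1=0 w7=1 w0=0 clk=0 w2=1
  Δ1: clk:0→1
  Δ2: w4:0→1, w0:0→1
  Δ3: w8:0→1
  (3Δ to stable)
t=9 Δ0: w8=1 w9=1 w4=1 w1=0 w7=1 w0=1 clk=1 w2=1
  Δ1: clk:1→0
  (1Δ to stable)
t=10 Δ0: w8=1 w9=1 w4=1 w1=0 w7=1 w0=1 clk=0 w2=1
  Δ1: clk:0→1
  Δ2: w4:1→0, w0:1→0
  Δ3: w8:1→0
  (3Δ to stable)
t=11 Δ0: w8=0 w9=1 w4=0 w1=0 w7=1 w0=0 clk=1 w2=1
  Δ1: clk:1→0
  (1Δ to stable)
t=12 Δ0: w8=0 w9=1 w4=0 w1=0 w7=1 w0=0 clk=0 w2=1
  Δ1: clk:0→1
  Δ2: w4:0→1, w0:0→1
  Δ3: w8:0→1
  (3Δ to stable)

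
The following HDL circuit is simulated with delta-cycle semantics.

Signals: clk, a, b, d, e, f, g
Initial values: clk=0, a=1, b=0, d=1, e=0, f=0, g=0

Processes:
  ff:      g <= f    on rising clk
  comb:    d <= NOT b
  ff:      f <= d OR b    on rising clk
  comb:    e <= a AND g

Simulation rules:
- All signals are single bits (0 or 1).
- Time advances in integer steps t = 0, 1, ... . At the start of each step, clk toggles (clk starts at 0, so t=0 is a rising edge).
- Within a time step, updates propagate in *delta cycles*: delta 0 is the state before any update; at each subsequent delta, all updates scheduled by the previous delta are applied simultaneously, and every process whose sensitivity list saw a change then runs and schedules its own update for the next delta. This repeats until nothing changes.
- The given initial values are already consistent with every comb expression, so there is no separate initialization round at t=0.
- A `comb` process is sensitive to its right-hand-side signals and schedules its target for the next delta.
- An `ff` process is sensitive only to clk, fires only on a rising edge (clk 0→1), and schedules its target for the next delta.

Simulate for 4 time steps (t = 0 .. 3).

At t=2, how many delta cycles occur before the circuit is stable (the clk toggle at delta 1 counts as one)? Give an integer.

3

t=0 Δ0: d=1 b=0 f=0 g=0 a=1 clk=0 e=0
  Δ1: clk:0→1
  Δ2: f:0→1
  (2Δ to stable)
t=1 Δ0: d=1 b=0 f=1 g=0 a=1 clk=1 e=0
  Δ1: clk:1→0
  (1Δ to stable)
t=2 Δ0: d=1 b=0 f=1 g=0 a=1 clk=0 e=0
  Δ1: clk:0→1
  Δ2: g:0→1
  Δ3: e:0→1
  (3Δ to stable)
t=3 Δ0: d=1 b=0 f=1 g=1 a=1 clk=1 e=1
  Δ1: clk:1→0
  (1Δ to stable)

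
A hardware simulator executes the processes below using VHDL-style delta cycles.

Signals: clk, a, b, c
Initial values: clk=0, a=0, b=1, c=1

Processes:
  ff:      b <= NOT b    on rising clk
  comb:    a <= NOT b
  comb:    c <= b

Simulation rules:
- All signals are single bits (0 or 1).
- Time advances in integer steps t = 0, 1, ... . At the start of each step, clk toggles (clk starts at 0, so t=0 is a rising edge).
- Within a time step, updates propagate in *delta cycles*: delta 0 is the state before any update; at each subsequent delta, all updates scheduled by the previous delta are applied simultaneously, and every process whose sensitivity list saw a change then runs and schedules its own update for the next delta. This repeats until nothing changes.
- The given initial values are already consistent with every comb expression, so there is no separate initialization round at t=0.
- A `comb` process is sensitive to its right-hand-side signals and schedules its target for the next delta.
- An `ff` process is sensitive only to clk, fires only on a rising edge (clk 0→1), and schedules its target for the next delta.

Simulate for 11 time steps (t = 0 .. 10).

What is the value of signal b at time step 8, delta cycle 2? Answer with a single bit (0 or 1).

0

t0.Δ0 a=0 c=1 b=1 clk=0
t0.Δ1 a=0 c=1 b=1 clk=1
t0.Δ2 a=0 c=1 b=0 clk=1
t0.Δ3 a=1 c=0 b=0 clk=1
t1.Δ0 a=1 c=0 b=0 clk=1
t1.Δ1 a=1 c=0 b=0 clk=0
t2.Δ0 a=1 c=0 b=0 clk=0
t2.Δ1 a=1 c=0 b=0 clk=1
t2.Δ2 a=1 c=0 b=1 clk=1
t2.Δ3 a=0 c=1 b=1 clk=1
t3.Δ0 a=0 c=1 b=1 clk=1
t3.Δ1 a=0 c=1 b=1 clk=0
t4.Δ0 a=0 c=1 b=1 clk=0
t4.Δ1 a=0 c=1 b=1 clk=1
t4.Δ2 a=0 c=1 b=0 clk=1
t4.Δ3 a=1 c=0 b=0 clk=1
t5.Δ0 a=1 c=0 b=0 clk=1
t5.Δ1 a=1 c=0 b=0 clk=0
t6.Δ0 a=1 c=0 b=0 clk=0
t6.Δ1 a=1 c=0 b=0 clk=1
t6.Δ2 a=1 c=0 b=1 clk=1
t6.Δ3 a=0 c=1 b=1 clk=1
t7.Δ0 a=0 c=1 b=1 clk=1
t7.Δ1 a=0 c=1 b=1 clk=0
t8.Δ0 a=0 c=1 b=1 clk=0
t8.Δ1 a=0 c=1 b=1 clk=1
t8.Δ2 a=0 c=1 b=0 clk=1
t8.Δ3 a=1 c=0 b=0 clk=1
t9.Δ0 a=1 c=0 b=0 clk=1
t9.Δ1 a=1 c=0 b=0 clk=0
t10.Δ0 a=1 c=0 b=0 clk=0
t10.Δ1 a=1 c=0 b=0 clk=1
t10.Δ2 a=1 c=0 b=1 clk=1
t10.Δ3 a=0 c=1 b=1 clk=1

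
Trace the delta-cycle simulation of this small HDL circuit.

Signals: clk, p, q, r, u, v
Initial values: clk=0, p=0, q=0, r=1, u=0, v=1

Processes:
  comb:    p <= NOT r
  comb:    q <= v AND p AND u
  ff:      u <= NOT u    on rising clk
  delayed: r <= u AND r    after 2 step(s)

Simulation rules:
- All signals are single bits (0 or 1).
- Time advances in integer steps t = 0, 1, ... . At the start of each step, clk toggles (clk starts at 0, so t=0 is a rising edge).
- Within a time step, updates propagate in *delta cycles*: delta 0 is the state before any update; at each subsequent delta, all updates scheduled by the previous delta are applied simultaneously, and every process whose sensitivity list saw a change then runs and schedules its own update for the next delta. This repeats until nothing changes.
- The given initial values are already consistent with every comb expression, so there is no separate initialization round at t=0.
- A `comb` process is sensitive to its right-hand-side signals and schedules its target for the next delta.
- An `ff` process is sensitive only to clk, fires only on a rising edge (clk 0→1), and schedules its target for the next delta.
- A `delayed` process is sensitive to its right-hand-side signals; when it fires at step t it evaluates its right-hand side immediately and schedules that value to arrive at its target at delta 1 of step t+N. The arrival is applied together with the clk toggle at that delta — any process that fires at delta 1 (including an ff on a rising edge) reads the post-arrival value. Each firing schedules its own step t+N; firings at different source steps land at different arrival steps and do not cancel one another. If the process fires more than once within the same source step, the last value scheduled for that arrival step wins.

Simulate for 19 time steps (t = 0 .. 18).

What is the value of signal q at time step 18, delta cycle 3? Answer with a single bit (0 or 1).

t0.Δ0 u=0 v=1 q=0 p=0 clk=0 r=1
t0.Δ1 u=0 v=1 q=0 p=0 clk=1 r=1
t0.Δ2 u=1 v=1 q=0 p=0 clk=1 r=1
t1.Δ0 u=1 v=1 q=0 p=0 clk=1 r=1
t1.Δ1 u=1 v=1 q=0 p=0 clk=0 r=1
t2.Δ0 u=1 v=1 q=0 p=0 clk=0 r=1
t2.Δ1 u=1 v=1 q=0 p=0 clk=1 r=1
t2.Δ2 u=0 v=1 q=0 p=0 clk=1 r=1
t3.Δ0 u=0 v=1 q=0 p=0 clk=1 r=1
t3.Δ1 u=0 v=1 q=0 p=0 clk=0 r=1
t4.Δ0 u=0 v=1 q=0 p=0 clk=0 r=1
t4.Δ1 u=0 v=1 q=0 p=0 clk=1 r=0
t4.Δ2 u=1 v=1 q=0 p=1 clk=1 r=0
t4.Δ3 u=1 v=1 q=1 p=1 clk=1 r=0
t5.Δ0 u=1 v=1 q=1 p=1 clk=1 r=0
t5.Δ1 u=1 v=1 q=1 p=1 clk=0 r=0
t6.Δ0 u=1 v=1 q=1 p=1 clk=0 r=0
t6.Δ1 u=1 v=1 q=1 p=1 clk=1 r=0
t6.Δ2 u=0 v=1 q=1 p=1 clk=1 r=0
t6.Δ3 u=0 v=1 q=0 p=1 clk=1 r=0
t7.Δ0 u=0 v=1 q=0 p=1 clk=1 r=0
t7.Δ1 u=0 v=1 q=0 p=1 clk=0 r=0
t8.Δ0 u=0 v=1 q=0 p=1 clk=0 r=0
t8.Δ1 u=0 v=1 q=0 p=1 clk=1 r=0
t8.Δ2 u=1 v=1 q=0 p=1 clk=1 r=0
t8.Δ3 u=1 v=1 q=1 p=1 clk=1 r=0
t9.Δ0 u=1 v=1 q=1 p=1 clk=1 r=0
t9.Δ1 u=1 v=1 q=1 p=1 clk=0 r=0
t10.Δ0 u=1 v=1 q=1 p=1 clk=0 r=0
t10.Δ1 u=1 v=1 q=1 p=1 clk=1 r=0
t10.Δ2 u=0 v=1 q=1 p=1 clk=1 r=0
t10.Δ3 u=0 v=1 q=0 p=1 clk=1 r=0
t11.Δ0 u=0 v=1 q=0 p=1 clk=1 r=0
t11.Δ1 u=0 v=1 q=0 p=1 clk=0 r=0
t12.Δ0 u=0 v=1 q=0 p=1 clk=0 r=0
t12.Δ1 u=0 v=1 q=0 p=1 clk=1 r=0
t12.Δ2 u=1 v=1 q=0 p=1 clk=1 r=0
t12.Δ3 u=1 v=1 q=1 p=1 clk=1 r=0
t13.Δ0 u=1 v=1 q=1 p=1 clk=1 r=0
t13.Δ1 u=1 v=1 q=1 p=1 clk=0 r=0
t14.Δ0 u=1 v=1 q=1 p=1 clk=0 r=0
t14.Δ1 u=1 v=1 q=1 p=1 clk=1 r=0
t14.Δ2 u=0 v=1 q=1 p=1 clk=1 r=0
t14.Δ3 u=0 v=1 q=0 p=1 clk=1 r=0
t15.Δ0 u=0 v=1 q=0 p=1 clk=1 r=0
t15.Δ1 u=0 v=1 q=0 p=1 clk=0 r=0
t16.Δ0 u=0 v=1 q=0 p=1 clk=0 r=0
t16.Δ1 u=0 v=1 q=0 p=1 clk=1 r=0
t16.Δ2 u=1 v=1 q=0 p=1 clk=1 r=0
t16.Δ3 u=1 v=1 q=1 p=1 clk=1 r=0
t17.Δ0 u=1 v=1 q=1 p=1 clk=1 r=0
t17.Δ1 u=1 v=1 q=1 p=1 clk=0 r=0
t18.Δ0 u=1 v=1 q=1 p=1 clk=0 r=0
t18.Δ1 u=1 v=1 q=1 p=1 clk=1 r=0
t18.Δ2 u=0 v=1 q=1 p=1 clk=1 r=0
t18.Δ3 u=0 v=1 q=0 p=1 clk=1 r=0

0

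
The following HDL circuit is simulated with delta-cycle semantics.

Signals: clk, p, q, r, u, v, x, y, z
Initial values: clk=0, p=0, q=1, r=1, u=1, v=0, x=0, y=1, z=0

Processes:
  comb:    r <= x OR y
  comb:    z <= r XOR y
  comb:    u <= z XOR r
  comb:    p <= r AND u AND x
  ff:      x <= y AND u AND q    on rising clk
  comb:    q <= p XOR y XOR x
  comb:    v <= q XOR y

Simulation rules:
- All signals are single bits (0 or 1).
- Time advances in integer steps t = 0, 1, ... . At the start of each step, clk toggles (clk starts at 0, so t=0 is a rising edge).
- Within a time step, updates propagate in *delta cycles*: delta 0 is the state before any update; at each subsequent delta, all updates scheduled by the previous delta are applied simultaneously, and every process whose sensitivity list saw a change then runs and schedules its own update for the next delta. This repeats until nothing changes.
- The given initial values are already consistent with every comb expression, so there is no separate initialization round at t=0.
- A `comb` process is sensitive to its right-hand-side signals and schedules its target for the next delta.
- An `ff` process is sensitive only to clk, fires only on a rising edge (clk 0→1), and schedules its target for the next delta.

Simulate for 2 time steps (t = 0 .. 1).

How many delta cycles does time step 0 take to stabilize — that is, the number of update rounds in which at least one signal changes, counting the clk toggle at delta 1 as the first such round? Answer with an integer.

5

[bits: r,q,v,p,x,clk,z,y,u]
t=0: Δ0=110000011 Δ1=110001011 Δ2=110011011 Δ3=100111011 Δ4=111111011 Δ5=110111011 | 5Δ
t=1: Δ0=110111011 Δ1=110110011 | 1Δ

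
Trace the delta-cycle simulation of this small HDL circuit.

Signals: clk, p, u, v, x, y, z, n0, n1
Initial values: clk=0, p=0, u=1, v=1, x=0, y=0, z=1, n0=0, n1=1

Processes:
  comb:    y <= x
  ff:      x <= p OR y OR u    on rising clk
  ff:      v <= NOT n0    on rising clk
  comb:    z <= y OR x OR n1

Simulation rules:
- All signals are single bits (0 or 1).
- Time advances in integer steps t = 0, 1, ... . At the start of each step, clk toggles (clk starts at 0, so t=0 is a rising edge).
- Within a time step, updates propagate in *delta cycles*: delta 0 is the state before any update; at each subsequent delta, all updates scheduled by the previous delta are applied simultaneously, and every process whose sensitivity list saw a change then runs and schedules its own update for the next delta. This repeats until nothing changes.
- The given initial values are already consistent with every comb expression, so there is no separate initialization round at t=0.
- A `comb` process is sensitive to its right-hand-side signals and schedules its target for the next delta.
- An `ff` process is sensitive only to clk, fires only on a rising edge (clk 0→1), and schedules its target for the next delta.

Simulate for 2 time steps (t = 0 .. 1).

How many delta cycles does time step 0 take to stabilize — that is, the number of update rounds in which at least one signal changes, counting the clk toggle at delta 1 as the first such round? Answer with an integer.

3

t0.Δ0 clk=0 n0=0 u=1 p=0 n1=1 y=0 x=0 v=1 z=1
t0.Δ1 clk=1 n0=0 u=1 p=0 n1=1 y=0 x=0 v=1 z=1
t0.Δ2 clk=1 n0=0 u=1 p=0 n1=1 y=0 x=1 v=1 z=1
t0.Δ3 clk=1 n0=0 u=1 p=0 n1=1 y=1 x=1 v=1 z=1
t1.Δ0 clk=1 n0=0 u=1 p=0 n1=1 y=1 x=1 v=1 z=1
t1.Δ1 clk=0 n0=0 u=1 p=0 n1=1 y=1 x=1 v=1 z=1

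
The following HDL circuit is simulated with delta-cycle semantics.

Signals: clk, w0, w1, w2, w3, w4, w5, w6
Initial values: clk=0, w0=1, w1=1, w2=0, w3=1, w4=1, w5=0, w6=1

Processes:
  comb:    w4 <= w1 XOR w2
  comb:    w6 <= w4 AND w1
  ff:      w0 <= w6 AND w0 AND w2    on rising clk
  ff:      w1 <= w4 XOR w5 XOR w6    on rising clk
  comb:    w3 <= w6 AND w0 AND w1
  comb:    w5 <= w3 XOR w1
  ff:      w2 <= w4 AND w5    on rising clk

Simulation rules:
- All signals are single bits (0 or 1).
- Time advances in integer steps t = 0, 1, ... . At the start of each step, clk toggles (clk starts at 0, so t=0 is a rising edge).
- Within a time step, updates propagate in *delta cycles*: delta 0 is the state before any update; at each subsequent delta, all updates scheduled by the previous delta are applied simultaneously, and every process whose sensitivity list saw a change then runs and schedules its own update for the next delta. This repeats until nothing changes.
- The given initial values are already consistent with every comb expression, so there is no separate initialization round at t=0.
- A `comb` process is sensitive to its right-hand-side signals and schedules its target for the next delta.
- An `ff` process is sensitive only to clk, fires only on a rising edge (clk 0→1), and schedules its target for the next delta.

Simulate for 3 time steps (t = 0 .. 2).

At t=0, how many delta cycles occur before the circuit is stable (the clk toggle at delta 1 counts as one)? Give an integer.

4

t=0 Δ0: w2=0 w1=1 w3=1 clk=0 w4=1 w5=0 w0=1 w6=1
  Δ1: clk:0→1
  Δ2: w1:1→0, w0:1→0
  Δ3: w3:1→0, w4:1→0, w5:0→1, w6:1→0
  Δ4: w5:1→0
  (4Δ to stable)
t=1 Δ0: w2=0 w1=0 w3=0 clk=1 w4=0 w5=0 w0=0 w6=0
  Δ1: clk:1→0
  (1Δ to stable)
t=2 Δ0: w2=0 w1=0 w3=0 clk=0 w4=0 w5=0 w0=0 w6=0
  Δ1: clk:0→1
  (1Δ to stable)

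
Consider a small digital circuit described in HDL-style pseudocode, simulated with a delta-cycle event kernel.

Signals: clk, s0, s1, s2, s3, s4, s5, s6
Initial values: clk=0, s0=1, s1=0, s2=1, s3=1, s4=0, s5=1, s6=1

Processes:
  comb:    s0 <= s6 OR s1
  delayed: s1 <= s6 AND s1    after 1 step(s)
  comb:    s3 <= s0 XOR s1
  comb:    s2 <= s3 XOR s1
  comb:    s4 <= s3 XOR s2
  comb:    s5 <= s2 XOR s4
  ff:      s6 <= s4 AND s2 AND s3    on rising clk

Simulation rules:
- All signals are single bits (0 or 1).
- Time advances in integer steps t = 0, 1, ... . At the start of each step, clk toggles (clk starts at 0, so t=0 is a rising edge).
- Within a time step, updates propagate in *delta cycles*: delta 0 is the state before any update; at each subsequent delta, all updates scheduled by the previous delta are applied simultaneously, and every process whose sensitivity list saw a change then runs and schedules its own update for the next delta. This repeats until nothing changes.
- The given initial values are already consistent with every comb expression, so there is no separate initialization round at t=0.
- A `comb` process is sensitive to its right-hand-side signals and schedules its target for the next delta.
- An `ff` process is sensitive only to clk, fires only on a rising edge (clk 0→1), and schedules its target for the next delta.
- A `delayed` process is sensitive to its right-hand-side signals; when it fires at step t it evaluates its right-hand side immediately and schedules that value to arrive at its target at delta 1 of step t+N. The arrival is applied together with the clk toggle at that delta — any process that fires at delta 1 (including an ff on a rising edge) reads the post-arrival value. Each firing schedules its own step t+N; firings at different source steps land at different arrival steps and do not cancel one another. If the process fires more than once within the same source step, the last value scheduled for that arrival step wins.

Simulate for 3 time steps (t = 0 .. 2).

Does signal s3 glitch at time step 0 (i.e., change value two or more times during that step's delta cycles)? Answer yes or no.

t0.Δ0 s4=0 clk=0 s1=0 s5=1 s0=1 s2=1 s6=1 s3=1
t0.Δ1 s4=0 clk=1 s1=0 s5=1 s0=1 s2=1 s6=1 s3=1
t0.Δ2 s4=0 clk=1 s1=0 s5=1 s0=1 s2=1 s6=0 s3=1
t0.Δ3 s4=0 clk=1 s1=0 s5=1 s0=0 s2=1 s6=0 s3=1
t0.Δ4 s4=0 clk=1 s1=0 s5=1 s0=0 s2=1 s6=0 s3=0
t0.Δ5 s4=1 clk=1 s1=0 s5=1 s0=0 s2=0 s6=0 s3=0
t0.Δ6 s4=0 clk=1 s1=0 s5=1 s0=0 s2=0 s6=0 s3=0
t0.Δ7 s4=0 clk=1 s1=0 s5=0 s0=0 s2=0 s6=0 s3=0
t1.Δ0 s4=0 clk=1 s1=0 s5=0 s0=0 s2=0 s6=0 s3=0
t1.Δ1 s4=0 clk=0 s1=0 s5=0 s0=0 s2=0 s6=0 s3=0
t2.Δ0 s4=0 clk=0 s1=0 s5=0 s0=0 s2=0 s6=0 s3=0
t2.Δ1 s4=0 clk=1 s1=0 s5=0 s0=0 s2=0 s6=0 s3=0

no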